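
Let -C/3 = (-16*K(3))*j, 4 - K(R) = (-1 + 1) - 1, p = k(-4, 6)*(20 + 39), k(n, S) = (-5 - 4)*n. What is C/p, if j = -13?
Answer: -260/177 ≈ -1.4689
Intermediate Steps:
k(n, S) = -9*n
p = 2124 (p = (-9*(-4))*(20 + 39) = 36*59 = 2124)
K(R) = 5 (K(R) = 4 - ((-1 + 1) - 1) = 4 - (0 - 1) = 4 - 1*(-1) = 4 + 1 = 5)
C = -3120 (C = -3*(-16*5)*(-13) = -(-240)*(-13) = -3*1040 = -3120)
C/p = -3120/2124 = -3120*1/2124 = -260/177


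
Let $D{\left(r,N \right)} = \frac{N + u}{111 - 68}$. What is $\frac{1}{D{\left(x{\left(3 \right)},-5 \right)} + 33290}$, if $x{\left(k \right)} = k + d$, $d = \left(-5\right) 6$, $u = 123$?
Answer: $\frac{43}{1431588} \approx 3.0037 \cdot 10^{-5}$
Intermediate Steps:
$d = -30$
$x{\left(k \right)} = -30 + k$ ($x{\left(k \right)} = k - 30 = -30 + k$)
$D{\left(r,N \right)} = \frac{123}{43} + \frac{N}{43}$ ($D{\left(r,N \right)} = \frac{N + 123}{111 - 68} = \frac{123 + N}{43} = \left(123 + N\right) \frac{1}{43} = \frac{123}{43} + \frac{N}{43}$)
$\frac{1}{D{\left(x{\left(3 \right)},-5 \right)} + 33290} = \frac{1}{\left(\frac{123}{43} + \frac{1}{43} \left(-5\right)\right) + 33290} = \frac{1}{\left(\frac{123}{43} - \frac{5}{43}\right) + 33290} = \frac{1}{\frac{118}{43} + 33290} = \frac{1}{\frac{1431588}{43}} = \frac{43}{1431588}$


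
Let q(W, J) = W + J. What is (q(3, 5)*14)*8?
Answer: 896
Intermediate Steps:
q(W, J) = J + W
(q(3, 5)*14)*8 = ((5 + 3)*14)*8 = (8*14)*8 = 112*8 = 896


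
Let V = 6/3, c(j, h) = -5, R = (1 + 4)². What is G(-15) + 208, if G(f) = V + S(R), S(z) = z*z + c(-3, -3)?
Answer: 830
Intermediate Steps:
R = 25 (R = 5² = 25)
S(z) = -5 + z² (S(z) = z*z - 5 = z² - 5 = -5 + z²)
V = 2 (V = 6*(⅓) = 2)
G(f) = 622 (G(f) = 2 + (-5 + 25²) = 2 + (-5 + 625) = 2 + 620 = 622)
G(-15) + 208 = 622 + 208 = 830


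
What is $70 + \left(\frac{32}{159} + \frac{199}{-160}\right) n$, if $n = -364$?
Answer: $\frac{2858611}{6360} \approx 449.47$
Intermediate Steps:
$70 + \left(\frac{32}{159} + \frac{199}{-160}\right) n = 70 + \left(\frac{32}{159} + \frac{199}{-160}\right) \left(-364\right) = 70 + \left(32 \cdot \frac{1}{159} + 199 \left(- \frac{1}{160}\right)\right) \left(-364\right) = 70 + \left(\frac{32}{159} - \frac{199}{160}\right) \left(-364\right) = 70 - - \frac{2413411}{6360} = 70 + \frac{2413411}{6360} = \frac{2858611}{6360}$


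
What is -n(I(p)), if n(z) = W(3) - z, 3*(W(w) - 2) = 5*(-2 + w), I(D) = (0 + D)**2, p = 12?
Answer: 421/3 ≈ 140.33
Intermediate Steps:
I(D) = D**2
W(w) = -4/3 + 5*w/3 (W(w) = 2 + (5*(-2 + w))/3 = 2 + (-10 + 5*w)/3 = 2 + (-10/3 + 5*w/3) = -4/3 + 5*w/3)
n(z) = 11/3 - z (n(z) = (-4/3 + (5/3)*3) - z = (-4/3 + 5) - z = 11/3 - z)
-n(I(p)) = -(11/3 - 1*12**2) = -(11/3 - 1*144) = -(11/3 - 144) = -1*(-421/3) = 421/3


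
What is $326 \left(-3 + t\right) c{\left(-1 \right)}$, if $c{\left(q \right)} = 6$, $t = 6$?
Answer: $5868$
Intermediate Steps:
$326 \left(-3 + t\right) c{\left(-1 \right)} = 326 \left(-3 + 6\right) 6 = 326 \cdot 3 \cdot 6 = 326 \cdot 18 = 5868$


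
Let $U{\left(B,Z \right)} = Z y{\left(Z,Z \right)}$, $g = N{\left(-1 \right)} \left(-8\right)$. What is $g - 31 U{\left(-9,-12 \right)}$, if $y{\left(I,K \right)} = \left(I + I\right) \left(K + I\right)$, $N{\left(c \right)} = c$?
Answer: $214280$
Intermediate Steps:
$y{\left(I,K \right)} = 2 I \left(I + K\right)$
$g = 8$ ($g = \left(-1\right) \left(-8\right) = 8$)
$U{\left(B,Z \right)} = 4 Z^{3}$ ($U{\left(B,Z \right)} = Z 2 Z \left(Z + Z\right) = Z 2 Z 2 Z = Z 4 Z^{2} = 4 Z^{3}$)
$g - 31 U{\left(-9,-12 \right)} = 8 - 31 \cdot 4 \left(-12\right)^{3} = 8 - 31 \cdot 4 \left(-1728\right) = 8 - -214272 = 8 + 214272 = 214280$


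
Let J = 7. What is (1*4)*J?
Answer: 28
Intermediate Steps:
(1*4)*J = (1*4)*7 = 4*7 = 28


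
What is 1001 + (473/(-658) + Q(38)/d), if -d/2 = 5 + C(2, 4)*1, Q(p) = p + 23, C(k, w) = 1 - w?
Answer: 1296301/1316 ≈ 985.03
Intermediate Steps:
Q(p) = 23 + p
d = -4 (d = -2*(5 + (1 - 1*4)*1) = -2*(5 + (1 - 4)*1) = -2*(5 - 3*1) = -2*(5 - 3) = -2*2 = -4)
1001 + (473/(-658) + Q(38)/d) = 1001 + (473/(-658) + (23 + 38)/(-4)) = 1001 + (473*(-1/658) + 61*(-1/4)) = 1001 + (-473/658 - 61/4) = 1001 - 21015/1316 = 1296301/1316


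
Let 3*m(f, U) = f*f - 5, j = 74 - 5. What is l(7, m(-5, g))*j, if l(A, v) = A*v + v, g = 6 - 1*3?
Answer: 3680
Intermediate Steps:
g = 3 (g = 6 - 3 = 3)
j = 69
m(f, U) = -5/3 + f²/3 (m(f, U) = (f*f - 5)/3 = (f² - 5)/3 = (-5 + f²)/3 = -5/3 + f²/3)
l(A, v) = v + A*v
l(7, m(-5, g))*j = ((-5/3 + (⅓)*(-5)²)*(1 + 7))*69 = ((-5/3 + (⅓)*25)*8)*69 = ((-5/3 + 25/3)*8)*69 = ((20/3)*8)*69 = (160/3)*69 = 3680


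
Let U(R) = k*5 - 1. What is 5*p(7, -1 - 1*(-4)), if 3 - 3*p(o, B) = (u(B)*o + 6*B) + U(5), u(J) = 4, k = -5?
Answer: -85/3 ≈ -28.333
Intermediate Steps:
U(R) = -26 (U(R) = -5*5 - 1 = -25 - 1 = -26)
p(o, B) = 29/3 - 2*B - 4*o/3 (p(o, B) = 1 - ((4*o + 6*B) - 26)/3 = 1 - (-26 + 4*o + 6*B)/3 = 1 + (26/3 - 2*B - 4*o/3) = 29/3 - 2*B - 4*o/3)
5*p(7, -1 - 1*(-4)) = 5*(29/3 - 2*(-1 - 1*(-4)) - 4/3*7) = 5*(29/3 - 2*(-1 + 4) - 28/3) = 5*(29/3 - 2*3 - 28/3) = 5*(29/3 - 6 - 28/3) = 5*(-17/3) = -85/3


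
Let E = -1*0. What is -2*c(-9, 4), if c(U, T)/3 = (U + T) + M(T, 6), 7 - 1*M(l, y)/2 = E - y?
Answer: -126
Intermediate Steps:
E = 0
M(l, y) = 14 + 2*y (M(l, y) = 14 - 2*(0 - y) = 14 - (-2)*y = 14 + 2*y)
c(U, T) = 78 + 3*T + 3*U (c(U, T) = 3*((U + T) + (14 + 2*6)) = 3*((T + U) + (14 + 12)) = 3*((T + U) + 26) = 3*(26 + T + U) = 78 + 3*T + 3*U)
-2*c(-9, 4) = -2*(78 + 3*4 + 3*(-9)) = -2*(78 + 12 - 27) = -2*63 = -126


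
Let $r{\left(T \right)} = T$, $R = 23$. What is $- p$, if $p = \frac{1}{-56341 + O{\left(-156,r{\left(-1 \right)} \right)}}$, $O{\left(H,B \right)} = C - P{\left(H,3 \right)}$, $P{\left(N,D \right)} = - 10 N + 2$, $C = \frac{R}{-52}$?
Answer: $\frac{52}{3010979} \approx 1.727 \cdot 10^{-5}$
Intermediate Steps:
$C = - \frac{23}{52}$ ($C = \frac{23}{-52} = 23 \left(- \frac{1}{52}\right) = - \frac{23}{52} \approx -0.44231$)
$P{\left(N,D \right)} = 2 - 10 N$
$O{\left(H,B \right)} = - \frac{127}{52} + 10 H$ ($O{\left(H,B \right)} = - \frac{23}{52} - \left(2 - 10 H\right) = - \frac{23}{52} + \left(-2 + 10 H\right) = - \frac{127}{52} + 10 H$)
$p = - \frac{52}{3010979}$ ($p = \frac{1}{-56341 + \left(- \frac{127}{52} + 10 \left(-156\right)\right)} = \frac{1}{-56341 - \frac{81247}{52}} = \frac{1}{- \frac{3010979}{52}} = - \frac{52}{3010979} \approx -1.727 \cdot 10^{-5}$)
$- p = \left(-1\right) \left(- \frac{52}{3010979}\right) = \frac{52}{3010979}$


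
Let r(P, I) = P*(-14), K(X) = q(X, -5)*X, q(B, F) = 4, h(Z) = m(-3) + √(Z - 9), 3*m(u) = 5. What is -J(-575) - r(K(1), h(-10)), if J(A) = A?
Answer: 631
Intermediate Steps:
m(u) = 5/3 (m(u) = (⅓)*5 = 5/3)
h(Z) = 5/3 + √(-9 + Z) (h(Z) = 5/3 + √(Z - 9) = 5/3 + √(-9 + Z))
K(X) = 4*X
r(P, I) = -14*P
-J(-575) - r(K(1), h(-10)) = -1*(-575) - (-14)*4*1 = 575 - (-14)*4 = 575 - 1*(-56) = 575 + 56 = 631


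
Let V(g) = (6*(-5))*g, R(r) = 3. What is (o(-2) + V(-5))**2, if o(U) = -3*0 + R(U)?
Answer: 23409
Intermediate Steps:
V(g) = -30*g
o(U) = 3 (o(U) = -3*0 + 3 = 0 + 3 = 3)
(o(-2) + V(-5))**2 = (3 - 30*(-5))**2 = (3 + 150)**2 = 153**2 = 23409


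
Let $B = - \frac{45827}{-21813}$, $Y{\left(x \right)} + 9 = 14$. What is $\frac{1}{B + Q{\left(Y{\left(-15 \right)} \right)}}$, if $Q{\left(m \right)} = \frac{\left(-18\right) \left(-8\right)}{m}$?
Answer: $\frac{109065}{3370207} \approx 0.032362$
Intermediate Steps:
$Y{\left(x \right)} = 5$ ($Y{\left(x \right)} = -9 + 14 = 5$)
$B = \frac{45827}{21813}$ ($B = \left(-45827\right) \left(- \frac{1}{21813}\right) = \frac{45827}{21813} \approx 2.1009$)
$Q{\left(m \right)} = \frac{144}{m}$
$\frac{1}{B + Q{\left(Y{\left(-15 \right)} \right)}} = \frac{1}{\frac{45827}{21813} + \frac{144}{5}} = \frac{1}{\frac{3370207}{109065}} = \frac{109065}{3370207}$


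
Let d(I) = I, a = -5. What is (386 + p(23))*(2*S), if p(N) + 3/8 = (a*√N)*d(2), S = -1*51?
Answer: -157335/4 + 1020*√23 ≈ -34442.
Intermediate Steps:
S = -51
p(N) = -3/8 - 10*√N (p(N) = -3/8 - 5*√N*2 = -3/8 - 10*√N)
(386 + p(23))*(2*S) = (386 + (-3/8 - 10*√23))*(2*(-51)) = (3085/8 - 10*√23)*(-102) = -157335/4 + 1020*√23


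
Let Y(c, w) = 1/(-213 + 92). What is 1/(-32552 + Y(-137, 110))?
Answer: -121/3938793 ≈ -3.0720e-5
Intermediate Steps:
Y(c, w) = -1/121 (Y(c, w) = 1/(-121) = -1/121)
1/(-32552 + Y(-137, 110)) = 1/(-32552 - 1/121) = 1/(-3938793/121) = -121/3938793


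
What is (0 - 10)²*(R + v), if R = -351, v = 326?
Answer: -2500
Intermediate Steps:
(0 - 10)²*(R + v) = (0 - 10)²*(-351 + 326) = (-10)²*(-25) = 100*(-25) = -2500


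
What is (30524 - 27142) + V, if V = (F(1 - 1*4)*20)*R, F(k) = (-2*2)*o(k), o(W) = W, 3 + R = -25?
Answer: -3338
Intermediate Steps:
R = -28 (R = -3 - 25 = -28)
F(k) = -4*k (F(k) = (-2*2)*k = -4*k)
V = -6720 (V = (-4*(1 - 1*4)*20)*(-28) = (-4*(1 - 4)*20)*(-28) = (-4*(-3)*20)*(-28) = (12*20)*(-28) = 240*(-28) = -6720)
(30524 - 27142) + V = (30524 - 27142) - 6720 = 3382 - 6720 = -3338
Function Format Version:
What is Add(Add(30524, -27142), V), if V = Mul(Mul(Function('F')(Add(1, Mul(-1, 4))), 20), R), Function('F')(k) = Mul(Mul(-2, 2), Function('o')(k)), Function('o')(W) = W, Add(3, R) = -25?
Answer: -3338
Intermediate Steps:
R = -28 (R = Add(-3, -25) = -28)
Function('F')(k) = Mul(-4, k) (Function('F')(k) = Mul(Mul(-2, 2), k) = Mul(-4, k))
V = -6720 (V = Mul(Mul(Mul(-4, Add(1, Mul(-1, 4))), 20), -28) = Mul(Mul(Mul(-4, Add(1, -4)), 20), -28) = Mul(Mul(Mul(-4, -3), 20), -28) = Mul(Mul(12, 20), -28) = Mul(240, -28) = -6720)
Add(Add(30524, -27142), V) = Add(Add(30524, -27142), -6720) = Add(3382, -6720) = -3338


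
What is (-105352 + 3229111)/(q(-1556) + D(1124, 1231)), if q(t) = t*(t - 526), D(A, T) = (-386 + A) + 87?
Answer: 1041253/1080139 ≈ 0.96400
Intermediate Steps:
D(A, T) = -299 + A
q(t) = t*(-526 + t)
(-105352 + 3229111)/(q(-1556) + D(1124, 1231)) = (-105352 + 3229111)/(-1556*(-526 - 1556) + (-299 + 1124)) = 3123759/(-1556*(-2082) + 825) = 3123759/(3239592 + 825) = 3123759/3240417 = 3123759*(1/3240417) = 1041253/1080139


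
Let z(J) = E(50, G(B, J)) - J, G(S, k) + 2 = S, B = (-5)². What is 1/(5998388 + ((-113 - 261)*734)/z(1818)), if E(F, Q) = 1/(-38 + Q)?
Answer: 27271/163586156888 ≈ 1.6671e-7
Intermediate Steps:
B = 25
G(S, k) = -2 + S
z(J) = -1/15 - J (z(J) = 1/(-38 + (-2 + 25)) - J = 1/(-38 + 23) - J = 1/(-15) - J = -1/15 - J)
1/(5998388 + ((-113 - 261)*734)/z(1818)) = 1/(5998388 + ((-113 - 261)*734)/(-1/15 - 1*1818)) = 1/(5998388 + (-374*734)/(-1/15 - 1818)) = 1/(5998388 - 274516/(-27271/15)) = 1/(5998388 - 274516*(-15/27271)) = 1/(5998388 + 4117740/27271) = 1/(163586156888/27271) = 27271/163586156888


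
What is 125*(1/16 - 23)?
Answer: -45875/16 ≈ -2867.2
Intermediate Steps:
125*(1/16 - 23) = 125*(-367/16) = -45875/16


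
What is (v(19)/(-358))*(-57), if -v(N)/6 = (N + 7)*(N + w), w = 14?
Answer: -146718/179 ≈ -819.65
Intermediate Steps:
v(N) = -6*(7 + N)*(14 + N) (v(N) = -6*(N + 7)*(N + 14) = -6*(7 + N)*(14 + N))
(v(19)/(-358))*(-57) = ((-588 - 126*19 - 6*19²)/(-358))*(-57) = ((-588 - 2394 - 6*361)*(-1/358))*(-57) = ((-588 - 2394 - 2166)*(-1/358))*(-57) = -5148*(-1/358)*(-57) = (2574/179)*(-57) = -146718/179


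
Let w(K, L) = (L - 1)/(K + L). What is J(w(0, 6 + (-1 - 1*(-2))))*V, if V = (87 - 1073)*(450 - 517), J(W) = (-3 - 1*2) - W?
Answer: -2708542/7 ≈ -3.8693e+5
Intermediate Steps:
w(K, L) = (-1 + L)/(K + L)
J(W) = -5 - W (J(W) = (-3 - 2) - W = -5 - W)
V = 66062 (V = -986*(-67) = 66062)
J(w(0, 6 + (-1 - 1*(-2))))*V = (-5 - (-1 + (6 + (-1 - 1*(-2))))/(0 + (6 + (-1 - 1*(-2)))))*66062 = (-5 - (-1 + (6 + (-1 + 2)))/(0 + (6 + (-1 + 2))))*66062 = (-5 - (-1 + (6 + 1))/(0 + (6 + 1)))*66062 = (-5 - (-1 + 7)/(0 + 7))*66062 = (-5 - 6/7)*66062 = -41/7*66062 = -2708542/7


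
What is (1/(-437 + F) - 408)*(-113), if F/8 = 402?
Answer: 128122903/2779 ≈ 46104.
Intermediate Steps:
F = 3216 (F = 8*402 = 3216)
(1/(-437 + F) - 408)*(-113) = (1/(-437 + 3216) - 408)*(-113) = (1/2779 - 408)*(-113) = -1133831/2779*(-113) = 128122903/2779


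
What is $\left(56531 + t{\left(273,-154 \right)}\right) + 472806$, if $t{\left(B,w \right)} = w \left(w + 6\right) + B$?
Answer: $552402$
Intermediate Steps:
$t{\left(B,w \right)} = B + w \left(6 + w\right)$ ($t{\left(B,w \right)} = w \left(6 + w\right) + B = B + w \left(6 + w\right)$)
$\left(56531 + t{\left(273,-154 \right)}\right) + 472806 = \left(56531 + \left(273 + \left(-154\right)^{2} + 6 \left(-154\right)\right)\right) + 472806 = \left(56531 + \left(273 + 23716 - 924\right)\right) + 472806 = \left(56531 + 23065\right) + 472806 = 79596 + 472806 = 552402$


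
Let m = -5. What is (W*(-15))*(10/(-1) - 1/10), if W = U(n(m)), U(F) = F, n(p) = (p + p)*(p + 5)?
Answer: 0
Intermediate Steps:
n(p) = 2*p*(5 + p) (n(p) = (2*p)*(5 + p) = 2*p*(5 + p))
W = 0 (W = 2*(-5)*(5 - 5) = 2*(-5)*0 = 0)
(W*(-15))*(10/(-1) - 1/10) = (0*(-15))*(10/(-1) - 1/10) = 0*(10*(-1) - 1*1/10) = 0*(-10 - 1/10) = 0*(-101/10) = 0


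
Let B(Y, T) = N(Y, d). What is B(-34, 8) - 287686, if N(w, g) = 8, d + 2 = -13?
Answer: -287678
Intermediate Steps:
d = -15 (d = -2 - 13 = -15)
B(Y, T) = 8
B(-34, 8) - 287686 = 8 - 287686 = -287678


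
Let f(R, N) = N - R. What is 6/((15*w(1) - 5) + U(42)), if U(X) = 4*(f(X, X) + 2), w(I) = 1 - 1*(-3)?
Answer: 2/21 ≈ 0.095238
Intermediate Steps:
w(I) = 4 (w(I) = 1 + 3 = 4)
U(X) = 8 (U(X) = 4*((X - X) + 2) = 4*(0 + 2) = 4*2 = 8)
6/((15*w(1) - 5) + U(42)) = 6/((15*4 - 5) + 8) = 6/((60 - 5) + 8) = 6/(55 + 8) = 6/63 = 6*(1/63) = 2/21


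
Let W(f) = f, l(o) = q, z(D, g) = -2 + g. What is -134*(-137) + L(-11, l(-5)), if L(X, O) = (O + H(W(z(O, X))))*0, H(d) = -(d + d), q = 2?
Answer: 18358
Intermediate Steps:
l(o) = 2
H(d) = -2*d
L(X, O) = 0 (L(X, O) = (O - 2*(-2 + X))*0 = (O + (4 - 2*X))*0 = (4 + O - 2*X)*0 = 0)
-134*(-137) + L(-11, l(-5)) = -134*(-137) + 0 = 18358 + 0 = 18358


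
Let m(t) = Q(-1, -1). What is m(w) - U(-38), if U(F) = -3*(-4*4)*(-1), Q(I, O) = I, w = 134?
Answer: 47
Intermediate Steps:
m(t) = -1
U(F) = -48 (U(F) = -(-48)*(-1) = -3*16 = -48)
m(w) - U(-38) = -1 - 1*(-48) = -1 + 48 = 47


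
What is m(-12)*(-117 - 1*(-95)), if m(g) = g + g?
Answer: 528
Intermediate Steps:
m(g) = 2*g
m(-12)*(-117 - 1*(-95)) = (2*(-12))*(-117 - 1*(-95)) = -24*(-117 + 95) = -24*(-22) = 528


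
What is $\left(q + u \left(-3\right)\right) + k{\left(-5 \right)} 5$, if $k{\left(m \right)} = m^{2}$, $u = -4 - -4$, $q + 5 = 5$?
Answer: $125$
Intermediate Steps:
$q = 0$ ($q = -5 + 5 = 0$)
$u = 0$ ($u = -4 + 4 = 0$)
$\left(q + u \left(-3\right)\right) + k{\left(-5 \right)} 5 = \left(0 + 0 \left(-3\right)\right) + \left(-5\right)^{2} \cdot 5 = \left(0 + 0\right) + 25 \cdot 5 = 0 + 125 = 125$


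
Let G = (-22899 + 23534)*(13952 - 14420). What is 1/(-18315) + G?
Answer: -5442851701/18315 ≈ -2.9718e+5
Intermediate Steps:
G = -297180 (G = 635*(-468) = -297180)
1/(-18315) + G = 1/(-18315) - 297180 = -1/18315 - 297180 = -5442851701/18315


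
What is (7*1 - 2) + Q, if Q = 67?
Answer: 72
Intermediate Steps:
(7*1 - 2) + Q = (7*1 - 2) + 67 = (7 - 2) + 67 = 5 + 67 = 72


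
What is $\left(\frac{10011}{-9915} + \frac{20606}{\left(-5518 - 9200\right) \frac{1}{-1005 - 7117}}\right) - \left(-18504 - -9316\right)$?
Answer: $\frac{500006931707}{24321495} \approx 20558.0$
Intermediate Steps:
$\left(\frac{10011}{-9915} + \frac{20606}{\left(-5518 - 9200\right) \frac{1}{-1005 - 7117}}\right) - \left(-18504 - -9316\right) = \left(10011 \left(- \frac{1}{9915}\right) + \frac{20606}{\left(-14718\right) \frac{1}{-8122}}\right) - \left(-18504 + 9316\right) = \left(- \frac{3337}{3305} + \frac{20606}{\left(-14718\right) \left(- \frac{1}{8122}\right)}\right) - -9188 = \left(- \frac{3337}{3305} + \frac{20606}{\frac{7359}{4061}}\right) + 9188 = \left(- \frac{3337}{3305} + 20606 \cdot \frac{4061}{7359}\right) + 9188 = \left(- \frac{3337}{3305} + \frac{83680966}{7359}\right) + 9188 = \frac{276541035647}{24321495} + 9188 = \frac{500006931707}{24321495}$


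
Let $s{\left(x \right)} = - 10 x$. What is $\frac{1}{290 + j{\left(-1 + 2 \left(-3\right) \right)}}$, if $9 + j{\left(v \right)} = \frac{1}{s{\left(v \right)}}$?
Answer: $\frac{70}{19671} \approx 0.0035585$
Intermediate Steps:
$j{\left(v \right)} = -9 - \frac{1}{10 v}$ ($j{\left(v \right)} = -9 + \frac{1}{\left(-10\right) v} = -9 - \frac{1}{10 v}$)
$\frac{1}{290 + j{\left(-1 + 2 \left(-3\right) \right)}} = \frac{1}{290 - \left(9 + \frac{1}{10 \left(-1 + 2 \left(-3\right)\right)}\right)} = \frac{1}{290 - \left(9 + \frac{1}{10 \left(-1 - 6\right)}\right)} = \frac{1}{290 - \left(9 + \frac{1}{10 \left(-7\right)}\right)} = \frac{1}{290 - \frac{629}{70}} = \frac{1}{\frac{19671}{70}} = \frac{70}{19671}$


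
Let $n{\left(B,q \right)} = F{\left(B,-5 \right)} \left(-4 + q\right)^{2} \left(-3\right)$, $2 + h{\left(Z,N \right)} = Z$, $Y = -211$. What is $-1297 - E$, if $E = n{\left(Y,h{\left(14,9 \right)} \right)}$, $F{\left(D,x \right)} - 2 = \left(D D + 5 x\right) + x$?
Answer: $8541359$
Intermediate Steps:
$h{\left(Z,N \right)} = -2 + Z$
$F{\left(D,x \right)} = 2 + D^{2} + 6 x$ ($F{\left(D,x \right)} = 2 + \left(\left(D D + 5 x\right) + x\right) = 2 + \left(\left(D^{2} + 5 x\right) + x\right) = 2 + \left(D^{2} + 6 x\right) = 2 + D^{2} + 6 x$)
$n{\left(B,q \right)} = - 3 \left(-4 + q\right)^{2} \left(-28 + B^{2}\right)$ ($n{\left(B,q \right)} = \left(2 + B^{2} + 6 \left(-5\right)\right) \left(-4 + q\right)^{2} \left(-3\right) = \left(2 + B^{2} - 30\right) \left(-4 + q\right)^{2} \left(-3\right) = \left(-28 + B^{2}\right) \left(-4 + q\right)^{2} \left(-3\right) = \left(-4 + q\right)^{2} \left(-28 + B^{2}\right) \left(-3\right) = - 3 \left(-4 + q\right)^{2} \left(-28 + B^{2}\right)$)
$E = -8542656$ ($E = 3 \left(-4 + \left(-2 + 14\right)\right)^{2} \left(28 - \left(-211\right)^{2}\right) = 3 \left(-4 + 12\right)^{2} \left(28 - 44521\right) = 3 \cdot 8^{2} \left(28 - 44521\right) = 3 \cdot 64 \left(-44493\right) = -8542656$)
$-1297 - E = -1297 - -8542656 = -1297 + 8542656 = 8541359$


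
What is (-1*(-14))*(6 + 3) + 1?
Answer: 127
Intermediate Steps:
(-1*(-14))*(6 + 3) + 1 = 14*9 + 1 = 126 + 1 = 127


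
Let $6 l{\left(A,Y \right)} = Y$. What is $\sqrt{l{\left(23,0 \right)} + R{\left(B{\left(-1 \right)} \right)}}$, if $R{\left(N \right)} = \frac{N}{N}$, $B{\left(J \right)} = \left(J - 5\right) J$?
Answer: $1$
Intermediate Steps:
$l{\left(A,Y \right)} = \frac{Y}{6}$
$B{\left(J \right)} = J \left(-5 + J\right)$ ($B{\left(J \right)} = \left(-5 + J\right) J = J \left(-5 + J\right)$)
$R{\left(N \right)} = 1$
$\sqrt{l{\left(23,0 \right)} + R{\left(B{\left(-1 \right)} \right)}} = \sqrt{\frac{1}{6} \cdot 0 + 1} = \sqrt{0 + 1} = \sqrt{1} = 1$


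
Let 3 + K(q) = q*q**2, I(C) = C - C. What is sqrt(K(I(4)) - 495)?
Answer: I*sqrt(498) ≈ 22.316*I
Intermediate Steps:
I(C) = 0
K(q) = -3 + q**3 (K(q) = -3 + q*q**2 = -3 + q**3)
sqrt(K(I(4)) - 495) = sqrt((-3 + 0**3) - 495) = sqrt((-3 + 0) - 495) = sqrt(-3 - 495) = sqrt(-498) = I*sqrt(498)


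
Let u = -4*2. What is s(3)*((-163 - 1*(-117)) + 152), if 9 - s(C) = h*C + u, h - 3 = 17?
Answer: -4558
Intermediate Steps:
h = 20 (h = 3 + 17 = 20)
u = -8
s(C) = 17 - 20*C (s(C) = 9 - (20*C - 8) = 9 - (-8 + 20*C) = 9 + (8 - 20*C) = 17 - 20*C)
s(3)*((-163 - 1*(-117)) + 152) = (17 - 20*3)*((-163 - 1*(-117)) + 152) = (17 - 60)*((-163 + 117) + 152) = -43*(-46 + 152) = -43*106 = -4558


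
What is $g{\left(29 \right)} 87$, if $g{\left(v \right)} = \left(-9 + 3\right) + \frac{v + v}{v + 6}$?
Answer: $- \frac{13224}{35} \approx -377.83$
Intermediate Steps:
$g{\left(v \right)} = -6 + \frac{2 v}{6 + v}$
$g{\left(29 \right)} 87 = \frac{4 \left(-9 - 29\right)}{6 + 29} \cdot 87 = \frac{4 \left(-9 - 29\right)}{35} \cdot 87 = 4 \cdot \frac{1}{35} \left(-38\right) 87 = \left(- \frac{152}{35}\right) 87 = - \frac{13224}{35}$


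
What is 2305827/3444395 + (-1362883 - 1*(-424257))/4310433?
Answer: 6706114091821/14846833873035 ≈ 0.45169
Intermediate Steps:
2305827/3444395 + (-1362883 - 1*(-424257))/4310433 = 2305827*(1/3444395) + (-1362883 + 424257)*(1/4310433) = 2305827/3444395 - 938626*1/4310433 = 2305827/3444395 - 938626/4310433 = 6706114091821/14846833873035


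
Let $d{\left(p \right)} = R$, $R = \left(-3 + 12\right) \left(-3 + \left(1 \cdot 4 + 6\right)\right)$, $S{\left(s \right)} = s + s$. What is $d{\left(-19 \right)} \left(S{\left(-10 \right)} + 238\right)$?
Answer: $13734$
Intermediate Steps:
$S{\left(s \right)} = 2 s$
$R = 63$ ($R = 9 \left(-3 + \left(4 + 6\right)\right) = 9 \left(-3 + 10\right) = 9 \cdot 7 = 63$)
$d{\left(p \right)} = 63$
$d{\left(-19 \right)} \left(S{\left(-10 \right)} + 238\right) = 63 \left(2 \left(-10\right) + 238\right) = 63 \left(-20 + 238\right) = 63 \cdot 218 = 13734$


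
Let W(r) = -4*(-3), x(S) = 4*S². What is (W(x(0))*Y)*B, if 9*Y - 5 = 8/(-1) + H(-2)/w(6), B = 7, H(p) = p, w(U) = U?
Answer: -280/9 ≈ -31.111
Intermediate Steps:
W(r) = 12
Y = -10/27 (Y = 5/9 + (8/(-1) - 2/6)/9 = 5/9 + (8*(-1) - 2*⅙)/9 = 5/9 + (-8 - ⅓)/9 = 5/9 + (⅑)*(-25/3) = 5/9 - 25/27 = -10/27 ≈ -0.37037)
(W(x(0))*Y)*B = (12*(-10/27))*7 = -40/9*7 = -280/9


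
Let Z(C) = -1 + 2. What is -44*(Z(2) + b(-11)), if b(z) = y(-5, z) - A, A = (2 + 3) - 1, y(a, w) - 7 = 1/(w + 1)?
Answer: -858/5 ≈ -171.60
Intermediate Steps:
y(a, w) = 7 + 1/(1 + w) (y(a, w) = 7 + 1/(w + 1) = 7 + 1/(1 + w))
A = 4 (A = 5 - 1 = 4)
Z(C) = 1
b(z) = -4 + (8 + 7*z)/(1 + z) (b(z) = (8 + 7*z)/(1 + z) - 1*4 = (8 + 7*z)/(1 + z) - 4 = -4 + (8 + 7*z)/(1 + z))
-44*(Z(2) + b(-11)) = -44*(1 + (4 + 3*(-11))/(1 - 11)) = -44*(1 + (4 - 33)/(-10)) = -44*(1 - 1/10*(-29)) = -44*(1 + 29/10) = -44*39/10 = -858/5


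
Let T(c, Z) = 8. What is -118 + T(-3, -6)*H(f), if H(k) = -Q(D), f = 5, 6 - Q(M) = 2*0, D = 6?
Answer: -166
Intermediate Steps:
Q(M) = 6 (Q(M) = 6 - 2*0 = 6 - 1*0 = 6 + 0 = 6)
H(k) = -6 (H(k) = -1*6 = -6)
-118 + T(-3, -6)*H(f) = -118 + 8*(-6) = -118 - 48 = -166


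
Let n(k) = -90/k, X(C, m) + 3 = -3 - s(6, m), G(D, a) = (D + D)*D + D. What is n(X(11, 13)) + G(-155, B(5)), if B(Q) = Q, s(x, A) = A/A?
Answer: 335355/7 ≈ 47908.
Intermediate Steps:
s(x, A) = 1
G(D, a) = D + 2*D² (G(D, a) = (2*D)*D + D = 2*D² + D = D + 2*D²)
X(C, m) = -7 (X(C, m) = -3 + (-3 - 1*1) = -3 + (-3 - 1) = -3 - 4 = -7)
n(X(11, 13)) + G(-155, B(5)) = -90/(-7) - 155*(1 + 2*(-155)) = -90*(-⅐) - 155*(1 - 310) = 90/7 - 155*(-309) = 90/7 + 47895 = 335355/7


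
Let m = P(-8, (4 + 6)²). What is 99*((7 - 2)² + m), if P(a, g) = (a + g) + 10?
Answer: 12573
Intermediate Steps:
P(a, g) = 10 + a + g
m = 102 (m = 10 - 8 + (4 + 6)² = 10 - 8 + 10² = 10 - 8 + 100 = 102)
99*((7 - 2)² + m) = 99*((7 - 2)² + 102) = 99*(5² + 102) = 99*(25 + 102) = 99*127 = 12573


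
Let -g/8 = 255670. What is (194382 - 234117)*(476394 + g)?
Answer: 62342864010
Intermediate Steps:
g = -2045360 (g = -8*255670 = -2045360)
(194382 - 234117)*(476394 + g) = (194382 - 234117)*(476394 - 2045360) = -39735*(-1568966) = 62342864010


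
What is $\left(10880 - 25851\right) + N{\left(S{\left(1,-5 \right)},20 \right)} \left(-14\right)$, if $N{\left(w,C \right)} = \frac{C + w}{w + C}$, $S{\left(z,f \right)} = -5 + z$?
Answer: $-14985$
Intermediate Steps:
$N{\left(w,C \right)} = 1$ ($N{\left(w,C \right)} = \frac{C + w}{C + w} = 1$)
$\left(10880 - 25851\right) + N{\left(S{\left(1,-5 \right)},20 \right)} \left(-14\right) = \left(10880 - 25851\right) + 1 \left(-14\right) = -14971 - 14 = -14985$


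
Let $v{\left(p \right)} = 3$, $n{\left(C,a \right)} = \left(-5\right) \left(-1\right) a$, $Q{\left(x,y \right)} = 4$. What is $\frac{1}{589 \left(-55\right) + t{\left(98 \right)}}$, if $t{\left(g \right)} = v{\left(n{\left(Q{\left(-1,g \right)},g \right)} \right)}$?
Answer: $- \frac{1}{32392} \approx -3.0872 \cdot 10^{-5}$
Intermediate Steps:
$n{\left(C,a \right)} = 5 a$
$t{\left(g \right)} = 3$
$\frac{1}{589 \left(-55\right) + t{\left(98 \right)}} = \frac{1}{589 \left(-55\right) + 3} = \frac{1}{-32395 + 3} = \frac{1}{-32392} = - \frac{1}{32392}$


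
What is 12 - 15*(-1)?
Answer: 27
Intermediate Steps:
12 - 15*(-1) = 12 + 15 = 27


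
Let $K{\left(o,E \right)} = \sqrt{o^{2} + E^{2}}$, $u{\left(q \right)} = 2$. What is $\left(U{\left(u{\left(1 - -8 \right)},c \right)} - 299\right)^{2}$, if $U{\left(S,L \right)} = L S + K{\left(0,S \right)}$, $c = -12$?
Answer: $103041$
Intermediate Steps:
$K{\left(o,E \right)} = \sqrt{E^{2} + o^{2}}$
$U{\left(S,L \right)} = \sqrt{S^{2}} + L S$ ($U{\left(S,L \right)} = L S + \sqrt{S^{2} + 0^{2}} = L S + \sqrt{S^{2} + 0} = L S + \sqrt{S^{2}} = \sqrt{S^{2}} + L S$)
$\left(U{\left(u{\left(1 - -8 \right)},c \right)} - 299\right)^{2} = \left(\left(\sqrt{2^{2}} - 24\right) - 299\right)^{2} = \left(\left(\sqrt{4} - 24\right) - 299\right)^{2} = \left(\left(2 - 24\right) - 299\right)^{2} = \left(-22 - 299\right)^{2} = \left(-321\right)^{2} = 103041$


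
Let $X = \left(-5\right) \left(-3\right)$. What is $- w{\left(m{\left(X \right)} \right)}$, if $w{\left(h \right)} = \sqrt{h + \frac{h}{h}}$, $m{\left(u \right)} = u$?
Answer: $-4$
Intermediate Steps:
$X = 15$
$w{\left(h \right)} = \sqrt{1 + h}$ ($w{\left(h \right)} = \sqrt{h + 1} = \sqrt{1 + h}$)
$- w{\left(m{\left(X \right)} \right)} = - \sqrt{1 + 15} = - \sqrt{16} = \left(-1\right) 4 = -4$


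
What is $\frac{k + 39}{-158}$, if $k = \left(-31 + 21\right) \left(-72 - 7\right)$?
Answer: $- \frac{829}{158} \approx -5.2468$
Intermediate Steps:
$k = 790$ ($k = - 10 \left(-72 + \left(-38 + 31\right)\right) = - 10 \left(-72 - 7\right) = \left(-10\right) \left(-79\right) = 790$)
$\frac{k + 39}{-158} = \frac{790 + 39}{-158} = 829 \left(- \frac{1}{158}\right) = - \frac{829}{158}$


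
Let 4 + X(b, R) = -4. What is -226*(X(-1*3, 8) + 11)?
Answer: -678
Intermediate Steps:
X(b, R) = -8 (X(b, R) = -4 - 4 = -8)
-226*(X(-1*3, 8) + 11) = -226*(-8 + 11) = -226*3 = -678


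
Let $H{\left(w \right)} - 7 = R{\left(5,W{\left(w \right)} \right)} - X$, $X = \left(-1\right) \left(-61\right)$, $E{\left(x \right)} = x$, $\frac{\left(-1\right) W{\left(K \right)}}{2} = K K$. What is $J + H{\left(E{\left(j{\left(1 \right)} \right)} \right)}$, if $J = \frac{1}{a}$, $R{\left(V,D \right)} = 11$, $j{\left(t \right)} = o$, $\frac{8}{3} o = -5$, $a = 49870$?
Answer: $- \frac{2144409}{49870} \approx -43.0$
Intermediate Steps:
$W{\left(K \right)} = - 2 K^{2}$ ($W{\left(K \right)} = - 2 K K = - 2 K^{2}$)
$o = - \frac{15}{8}$ ($o = \frac{3}{8} \left(-5\right) = - \frac{15}{8} \approx -1.875$)
$j{\left(t \right)} = - \frac{15}{8}$
$X = 61$
$J = \frac{1}{49870} \approx 2.0052 \cdot 10^{-5}$
$H{\left(w \right)} = -43$ ($H{\left(w \right)} = 7 + \left(11 - 61\right) = 7 - 50 = -43$)
$J + H{\left(E{\left(j{\left(1 \right)} \right)} \right)} = \frac{1}{49870} - 43 = - \frac{2144409}{49870}$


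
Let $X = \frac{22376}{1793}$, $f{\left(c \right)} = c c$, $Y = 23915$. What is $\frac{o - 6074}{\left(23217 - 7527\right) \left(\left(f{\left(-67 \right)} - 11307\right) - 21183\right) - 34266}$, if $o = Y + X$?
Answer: $- \frac{32011289}{787790331108} \approx -4.0634 \cdot 10^{-5}$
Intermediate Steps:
$f{\left(c \right)} = c^{2}$
$X = \frac{22376}{1793}$ ($X = 22376 \cdot \frac{1}{1793} = \frac{22376}{1793} \approx 12.48$)
$o = \frac{42901971}{1793}$ ($o = 23915 + \frac{22376}{1793} = \frac{42901971}{1793} \approx 23927.0$)
$\frac{o - 6074}{\left(23217 - 7527\right) \left(\left(f{\left(-67 \right)} - 11307\right) - 21183\right) - 34266} = \frac{\frac{42901971}{1793} - 6074}{\left(23217 - 7527\right) \left(\left(\left(-67\right)^{2} - 11307\right) - 21183\right) - 34266} = \frac{32011289}{1793 \left(15690 \left(\left(4489 - 11307\right) - 21183\right) - 34266\right)} = \frac{32011289}{1793 \left(15690 \left(-6818 - 21183\right) - 34266\right)} = \frac{32011289}{1793 \left(15690 \left(-28001\right) - 34266\right)} = \frac{32011289}{1793 \left(-439335690 - 34266\right)} = \frac{32011289}{1793 \left(-439369956\right)} = \frac{32011289}{1793} \left(- \frac{1}{439369956}\right) = - \frac{32011289}{787790331108}$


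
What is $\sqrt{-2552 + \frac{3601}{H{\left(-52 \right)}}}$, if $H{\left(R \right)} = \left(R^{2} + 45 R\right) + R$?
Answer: $\frac{i \sqrt{365826}}{12} \approx 50.403 i$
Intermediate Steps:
$H{\left(R \right)} = R^{2} + 46 R$
$\sqrt{-2552 + \frac{3601}{H{\left(-52 \right)}}} = \sqrt{-2552 + \frac{3601}{\left(-52\right) \left(46 - 52\right)}} = \sqrt{-2552 + \frac{3601}{\left(-52\right) \left(-6\right)}} = \sqrt{-2552 + \frac{3601}{312}} = \sqrt{-2552 + 3601 \cdot \frac{1}{312}} = \sqrt{-2552 + \frac{277}{24}} = \sqrt{- \frac{60971}{24}} = \frac{i \sqrt{365826}}{12}$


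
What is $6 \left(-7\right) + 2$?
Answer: $-40$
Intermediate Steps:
$6 \left(-7\right) + 2 = -42 + 2 = -40$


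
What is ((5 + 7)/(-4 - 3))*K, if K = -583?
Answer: 6996/7 ≈ 999.43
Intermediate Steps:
((5 + 7)/(-4 - 3))*K = ((5 + 7)/(-4 - 3))*(-583) = (12/(-7))*(-583) = (12*(-1/7))*(-583) = -12/7*(-583) = 6996/7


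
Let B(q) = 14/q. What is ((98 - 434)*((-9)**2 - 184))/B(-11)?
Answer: -27192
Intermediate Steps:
((98 - 434)*((-9)**2 - 184))/B(-11) = ((98 - 434)*((-9)**2 - 184))/((14/(-11))) = (-336*(81 - 184))/((14*(-1/11))) = (-336*(-103))/(-14/11) = 34608*(-11/14) = -27192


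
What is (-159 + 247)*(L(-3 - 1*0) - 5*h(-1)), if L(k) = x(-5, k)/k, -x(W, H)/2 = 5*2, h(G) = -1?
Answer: 3080/3 ≈ 1026.7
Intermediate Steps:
x(W, H) = -20 (x(W, H) = -10*2 = -2*10 = -20)
L(k) = -20/k
(-159 + 247)*(L(-3 - 1*0) - 5*h(-1)) = (-159 + 247)*(-20/(-3 - 1*0) - 5*(-1)) = 88*(-20/(-3 + 0) + 5) = 88*(-20/(-3) + 5) = 88*(-20*(-⅓) + 5) = 88*(20/3 + 5) = 88*(35/3) = 3080/3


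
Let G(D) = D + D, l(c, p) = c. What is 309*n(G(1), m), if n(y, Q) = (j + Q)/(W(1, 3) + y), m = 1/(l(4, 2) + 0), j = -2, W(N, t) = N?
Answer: -721/4 ≈ -180.25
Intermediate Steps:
G(D) = 2*D
m = ¼ (m = 1/(4 + 0) = 1/4 = ¼ ≈ 0.25000)
n(y, Q) = (-2 + Q)/(1 + y)
309*n(G(1), m) = 309*((-2 + ¼)/(1 + 2*1)) = 309*(-7/4/(1 + 2)) = 309*(-7/4/3) = 309*((⅓)*(-7/4)) = 309*(-7/12) = -721/4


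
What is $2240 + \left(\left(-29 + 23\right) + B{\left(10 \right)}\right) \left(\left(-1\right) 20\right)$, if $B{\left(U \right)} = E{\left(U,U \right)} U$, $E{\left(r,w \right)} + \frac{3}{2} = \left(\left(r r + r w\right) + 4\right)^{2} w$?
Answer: $-83229340$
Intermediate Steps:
$E{\left(r,w \right)} = - \frac{3}{2} + w \left(4 + r^{2} + r w\right)^{2}$ ($E{\left(r,w \right)} = - \frac{3}{2} + \left(\left(r r + r w\right) + 4\right)^{2} w = - \frac{3}{2} + \left(\left(r^{2} + r w\right) + 4\right)^{2} w = - \frac{3}{2} + \left(4 + r^{2} + r w\right)^{2} w = - \frac{3}{2} + w \left(4 + r^{2} + r w\right)^{2}$)
$B{\left(U \right)} = U \left(- \frac{3}{2} + U \left(4 + 2 U^{2}\right)^{2}\right)$ ($B{\left(U \right)} = \left(- \frac{3}{2} + U \left(4 + U^{2} + U U\right)^{2}\right) U = \left(- \frac{3}{2} + U \left(4 + U^{2} + U^{2}\right)^{2}\right) U = \left(- \frac{3}{2} + U \left(4 + 2 U^{2}\right)^{2}\right) U = U \left(- \frac{3}{2} + U \left(4 + 2 U^{2}\right)^{2}\right)$)
$2240 + \left(\left(-29 + 23\right) + B{\left(10 \right)}\right) \left(\left(-1\right) 20\right) = 2240 + \left(\left(-29 + 23\right) + \frac{1}{2} \cdot 10 \left(-3 + 8 \cdot 10 \left(2 + 10^{2}\right)^{2}\right)\right) \left(\left(-1\right) 20\right) = 2240 + \left(-6 + \frac{1}{2} \cdot 10 \left(-3 + 8 \cdot 10 \left(2 + 100\right)^{2}\right)\right) \left(-20\right) = 2240 + \left(-6 + \frac{1}{2} \cdot 10 \left(-3 + 8 \cdot 10 \cdot 102^{2}\right)\right) \left(-20\right) = 2240 + \left(-6 + \frac{1}{2} \cdot 10 \left(-3 + 8 \cdot 10 \cdot 10404\right)\right) \left(-20\right) = 2240 + \left(-6 + \frac{1}{2} \cdot 10 \left(-3 + 832320\right)\right) \left(-20\right) = 2240 + \left(-6 + \frac{1}{2} \cdot 10 \cdot 832317\right) \left(-20\right) = 2240 + \left(-6 + 4161585\right) \left(-20\right) = 2240 + 4161579 \left(-20\right) = 2240 - 83231580 = -83229340$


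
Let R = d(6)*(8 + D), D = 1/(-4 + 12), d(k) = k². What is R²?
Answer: 342225/4 ≈ 85556.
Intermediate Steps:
D = ⅛ (D = 1/8 = ⅛ ≈ 0.12500)
R = 585/2 (R = 6²*(8 + ⅛) = 36*(65/8) = 585/2 ≈ 292.50)
R² = (585/2)² = 342225/4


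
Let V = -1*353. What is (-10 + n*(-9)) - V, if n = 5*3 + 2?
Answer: 190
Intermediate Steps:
n = 17 (n = 15 + 2 = 17)
V = -353
(-10 + n*(-9)) - V = (-10 + 17*(-9)) - 1*(-353) = (-10 - 153) + 353 = -163 + 353 = 190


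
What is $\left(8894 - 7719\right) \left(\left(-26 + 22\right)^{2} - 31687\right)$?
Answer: $-37213425$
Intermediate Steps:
$\left(8894 - 7719\right) \left(\left(-26 + 22\right)^{2} - 31687\right) = 1175 \left(\left(-4\right)^{2} - 31687\right) = 1175 \left(16 - 31687\right) = 1175 \left(-31671\right) = -37213425$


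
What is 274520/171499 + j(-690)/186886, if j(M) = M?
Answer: 25592805205/16025381057 ≈ 1.5970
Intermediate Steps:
274520/171499 + j(-690)/186886 = 274520/171499 - 690/186886 = 274520*(1/171499) - 690*1/186886 = 274520/171499 - 345/93443 = 25592805205/16025381057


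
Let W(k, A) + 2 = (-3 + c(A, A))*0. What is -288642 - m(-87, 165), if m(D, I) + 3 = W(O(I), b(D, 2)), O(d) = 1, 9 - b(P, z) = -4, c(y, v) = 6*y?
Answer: -288637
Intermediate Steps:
b(P, z) = 13 (b(P, z) = 9 - 1*(-4) = 9 + 4 = 13)
W(k, A) = -2 (W(k, A) = -2 + (-3 + 6*A)*0 = -2 + 0 = -2)
m(D, I) = -5 (m(D, I) = -3 - 2 = -5)
-288642 - m(-87, 165) = -288642 - 1*(-5) = -288642 + 5 = -288637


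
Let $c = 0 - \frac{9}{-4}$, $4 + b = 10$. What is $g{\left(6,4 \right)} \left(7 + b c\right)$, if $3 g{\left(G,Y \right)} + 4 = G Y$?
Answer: $\frac{410}{3} \approx 136.67$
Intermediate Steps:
$b = 6$ ($b = -4 + 10 = 6$)
$c = \frac{9}{4}$ ($c = 0 - 9 \left(- \frac{1}{4}\right) = 0 - - \frac{9}{4} = 0 + \frac{9}{4} = \frac{9}{4} \approx 2.25$)
$g{\left(G,Y \right)} = - \frac{4}{3} + \frac{G Y}{3}$
$g{\left(6,4 \right)} \left(7 + b c\right) = \left(- \frac{4}{3} + \frac{1}{3} \cdot 6 \cdot 4\right) \left(7 + 6 \cdot \frac{9}{4}\right) = \left(- \frac{4}{3} + 8\right) \left(7 + \frac{27}{2}\right) = \frac{20}{3} \cdot \frac{41}{2} = \frac{410}{3}$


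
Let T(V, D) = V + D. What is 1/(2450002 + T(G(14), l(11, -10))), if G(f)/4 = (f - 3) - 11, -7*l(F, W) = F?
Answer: 7/17150003 ≈ 4.0816e-7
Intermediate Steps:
l(F, W) = -F/7
G(f) = -56 + 4*f (G(f) = 4*((f - 3) - 11) = 4*((-3 + f) - 11) = 4*(-14 + f) = -56 + 4*f)
T(V, D) = D + V
1/(2450002 + T(G(14), l(11, -10))) = 1/(2450002 + (-⅐*11 + (-56 + 4*14))) = 1/(2450002 + (-11/7 + (-56 + 56))) = 1/(2450002 + (-11/7 + 0)) = 1/(2450002 - 11/7) = 1/(17150003/7) = 7/17150003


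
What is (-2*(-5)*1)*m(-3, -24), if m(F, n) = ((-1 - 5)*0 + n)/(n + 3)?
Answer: 80/7 ≈ 11.429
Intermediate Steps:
m(F, n) = n/(3 + n) (m(F, n) = (-6*0 + n)/(3 + n) = (0 + n)/(3 + n) = n/(3 + n))
(-2*(-5)*1)*m(-3, -24) = (-2*(-5)*1)*(-24/(3 - 24)) = (10*1)*(-24/(-21)) = 10*(-24*(-1/21)) = 10*(8/7) = 80/7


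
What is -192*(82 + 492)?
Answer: -110208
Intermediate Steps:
-192*(82 + 492) = -192*574 = -110208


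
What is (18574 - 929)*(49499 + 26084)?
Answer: 1333662035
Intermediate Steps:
(18574 - 929)*(49499 + 26084) = 17645*75583 = 1333662035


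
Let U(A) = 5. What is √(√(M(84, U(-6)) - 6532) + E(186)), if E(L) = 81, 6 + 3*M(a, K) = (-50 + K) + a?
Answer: √(81 + I*√6521) ≈ 9.8837 + 4.0851*I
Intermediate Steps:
M(a, K) = -56/3 + K/3 + a/3 (M(a, K) = -2 + ((-50 + K) + a)/3 = -2 + (-50 + K + a)/3 = -2 + (-50/3 + K/3 + a/3) = -56/3 + K/3 + a/3)
√(√(M(84, U(-6)) - 6532) + E(186)) = √(√((-56/3 + (⅓)*5 + (⅓)*84) - 6532) + 81) = √(√((-56/3 + 5/3 + 28) - 6532) + 81) = √(√(11 - 6532) + 81) = √(√(-6521) + 81) = √(I*√6521 + 81) = √(81 + I*√6521)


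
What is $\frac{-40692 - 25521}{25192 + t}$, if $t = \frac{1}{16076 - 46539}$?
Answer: $- \frac{96049839}{36543995} \approx -2.6283$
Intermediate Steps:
$t = - \frac{1}{30463}$ ($t = \frac{1}{-30463} = - \frac{1}{30463} \approx -3.2827 \cdot 10^{-5}$)
$\frac{-40692 - 25521}{25192 + t} = \frac{-40692 - 25521}{25192 - \frac{1}{30463}} = - \frac{66213}{\frac{767423895}{30463}} = \left(-66213\right) \frac{30463}{767423895} = - \frac{96049839}{36543995}$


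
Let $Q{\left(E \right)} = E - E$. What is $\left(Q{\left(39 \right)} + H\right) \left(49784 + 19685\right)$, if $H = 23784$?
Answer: $1652250696$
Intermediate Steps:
$Q{\left(E \right)} = 0$
$\left(Q{\left(39 \right)} + H\right) \left(49784 + 19685\right) = \left(0 + 23784\right) \left(49784 + 19685\right) = 23784 \cdot 69469 = 1652250696$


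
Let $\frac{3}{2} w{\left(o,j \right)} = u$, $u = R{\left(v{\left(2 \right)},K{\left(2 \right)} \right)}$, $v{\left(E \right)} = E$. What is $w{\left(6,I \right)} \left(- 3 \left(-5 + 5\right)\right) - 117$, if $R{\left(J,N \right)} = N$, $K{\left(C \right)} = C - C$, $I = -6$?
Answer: $-117$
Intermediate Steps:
$K{\left(C \right)} = 0$
$u = 0$
$w{\left(o,j \right)} = 0$ ($w{\left(o,j \right)} = \frac{2}{3} \cdot 0 = 0$)
$w{\left(6,I \right)} \left(- 3 \left(-5 + 5\right)\right) - 117 = 0 \left(- 3 \left(-5 + 5\right)\right) - 117 = 0 \left(\left(-3\right) 0\right) - 117 = 0 \cdot 0 - 117 = 0 - 117 = -117$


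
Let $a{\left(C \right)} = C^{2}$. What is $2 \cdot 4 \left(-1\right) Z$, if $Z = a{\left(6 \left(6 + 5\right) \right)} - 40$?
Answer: $-34528$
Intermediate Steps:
$Z = 4316$ ($Z = \left(6 \left(6 + 5\right)\right)^{2} - 40 = \left(6 \cdot 11\right)^{2} - 40 = 66^{2} - 40 = 4356 - 40 = 4316$)
$2 \cdot 4 \left(-1\right) Z = 2 \cdot 4 \left(-1\right) 4316 = 8 \left(-1\right) 4316 = \left(-8\right) 4316 = -34528$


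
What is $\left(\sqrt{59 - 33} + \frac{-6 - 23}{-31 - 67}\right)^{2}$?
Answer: $\frac{250545}{9604} + \frac{29 \sqrt{26}}{49} \approx 29.105$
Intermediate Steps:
$\left(\sqrt{59 - 33} + \frac{-6 - 23}{-31 - 67}\right)^{2} = \left(\sqrt{26} - \frac{29}{-98}\right)^{2} = \left(\sqrt{26} - - \frac{29}{98}\right)^{2} = \left(\sqrt{26} + \frac{29}{98}\right)^{2} = \left(\frac{29}{98} + \sqrt{26}\right)^{2}$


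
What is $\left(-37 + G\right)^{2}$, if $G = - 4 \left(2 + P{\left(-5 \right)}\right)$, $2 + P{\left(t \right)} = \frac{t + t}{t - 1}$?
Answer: $\frac{17161}{9} \approx 1906.8$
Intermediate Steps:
$P{\left(t \right)} = -2 + \frac{2 t}{-1 + t}$ ($P{\left(t \right)} = -2 + \frac{t + t}{t - 1} = -2 + \frac{2 t}{-1 + t}$)
$G = - \frac{20}{3}$ ($G = - 4 \left(2 + \frac{2}{-1 - 5}\right) = - 4 \left(2 + \frac{2}{-6}\right) = - 4 \left(2 + 2 \left(- \frac{1}{6}\right)\right) = - 4 \left(2 - \frac{1}{3}\right) = \left(-4\right) \frac{5}{3} = - \frac{20}{3} \approx -6.6667$)
$\left(-37 + G\right)^{2} = \left(-37 - \frac{20}{3}\right)^{2} = \left(- \frac{131}{3}\right)^{2} = \frac{17161}{9}$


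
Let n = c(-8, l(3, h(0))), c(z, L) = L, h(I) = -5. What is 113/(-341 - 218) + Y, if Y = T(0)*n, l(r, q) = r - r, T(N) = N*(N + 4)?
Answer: -113/559 ≈ -0.20215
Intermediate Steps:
T(N) = N*(4 + N)
l(r, q) = 0
n = 0
Y = 0 (Y = (0*(4 + 0))*0 = (0*4)*0 = 0*0 = 0)
113/(-341 - 218) + Y = 113/(-341 - 218) + 0 = 113/(-559) + 0 = -1/559*113 + 0 = -113/559 + 0 = -113/559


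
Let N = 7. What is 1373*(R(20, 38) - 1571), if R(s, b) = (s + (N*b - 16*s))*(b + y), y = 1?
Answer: -3977581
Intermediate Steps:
R(s, b) = (1 + b)*(-15*s + 7*b) (R(s, b) = (s + (7*b - 16*s))*(b + 1) = (s + (-16*s + 7*b))*(1 + b) = (-15*s + 7*b)*(1 + b) = (1 + b)*(-15*s + 7*b))
1373*(R(20, 38) - 1571) = 1373*((-15*20 + 7*38 + 7*38² - 15*38*20) - 1571) = 1373*((-300 + 266 + 7*1444 - 11400) - 1571) = 1373*((-300 + 266 + 10108 - 11400) - 1571) = 1373*(-1326 - 1571) = 1373*(-2897) = -3977581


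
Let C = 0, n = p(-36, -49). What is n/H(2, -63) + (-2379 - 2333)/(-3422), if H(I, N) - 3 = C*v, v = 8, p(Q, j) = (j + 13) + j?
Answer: -138367/5133 ≈ -26.956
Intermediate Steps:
p(Q, j) = 13 + 2*j (p(Q, j) = (13 + j) + j = 13 + 2*j)
n = -85 (n = 13 + 2*(-49) = 13 - 98 = -85)
H(I, N) = 3 (H(I, N) = 3 + 0*8 = 3 + 0 = 3)
n/H(2, -63) + (-2379 - 2333)/(-3422) = -85/3 + (-2379 - 2333)/(-3422) = -85*⅓ - 4712*(-1/3422) = -85/3 + 2356/1711 = -138367/5133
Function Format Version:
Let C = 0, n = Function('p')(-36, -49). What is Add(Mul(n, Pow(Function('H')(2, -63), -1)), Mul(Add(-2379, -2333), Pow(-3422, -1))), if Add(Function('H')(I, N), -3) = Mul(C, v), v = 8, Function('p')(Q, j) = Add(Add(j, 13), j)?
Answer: Rational(-138367, 5133) ≈ -26.956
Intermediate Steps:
Function('p')(Q, j) = Add(13, Mul(2, j)) (Function('p')(Q, j) = Add(Add(13, j), j) = Add(13, Mul(2, j)))
n = -85 (n = Add(13, Mul(2, -49)) = Add(13, -98) = -85)
Function('H')(I, N) = 3 (Function('H')(I, N) = Add(3, Mul(0, 8)) = Add(3, 0) = 3)
Add(Mul(n, Pow(Function('H')(2, -63), -1)), Mul(Add(-2379, -2333), Pow(-3422, -1))) = Add(Mul(-85, Pow(3, -1)), Mul(Add(-2379, -2333), Pow(-3422, -1))) = Add(Mul(-85, Rational(1, 3)), Mul(-4712, Rational(-1, 3422))) = Add(Rational(-85, 3), Rational(2356, 1711)) = Rational(-138367, 5133)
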